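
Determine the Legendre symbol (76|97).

-1

Euler's criterion: (76/97) ≡ 76^48 (mod 97).
76^2 ≡ 53 (mod 97)
76^4 ≡ 93 (mod 97)
76^8 ≡ 16 (mod 97)
76^16 ≡ 62 (mod 97)
76^32 ≡ 61 (mod 97)
76^48 = 76^(32+16) ≡ 96 (mod 97).
Result is 96 ≡ −1, so (76/97) = −1.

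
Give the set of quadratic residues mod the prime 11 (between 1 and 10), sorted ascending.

1 3 4 5 9

Square k = 1,…,5 (k and 11−k give the same square):
1²=1, 2²=4, 3²=9, 4²≡5, 5²≡3 (mod 11).
So the quadratic residues mod 11 are {1, 3, 4, 5, 9}.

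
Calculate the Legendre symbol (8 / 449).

Pull out 2^3: since 449 ≡ 1 (mod 8), (2/449) = +1, so (2/449)^3 = +1.
Reached (1/449) = 1. Collecting the sign flips along the way, the symbol is +1.

1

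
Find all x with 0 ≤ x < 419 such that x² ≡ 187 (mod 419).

38, 381

Since 419 ≡ 3 (mod 4), a square root of 187 is 187^((419+1)/4) = 187^105 mod 419.
Repeated squaring: 187^2≡192, 187^4≡411, 187^8≡64, 187^16≡325, 187^32≡37, 187^64≡112 (mod 419).
187^105 = 187^(64+32+8+1) ≡ 38 (mod 419).
Check: 38² = 1444 ≡ 187 (mod 419). The two roots are 38 and 381.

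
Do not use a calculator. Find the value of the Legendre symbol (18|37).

Euler's criterion: (18/37) ≡ 18^18 (mod 37).
18^2 ≡ 28 (mod 37)
18^4 ≡ 7 (mod 37)
18^8 ≡ 12 (mod 37)
18^16 ≡ 33 (mod 37)
18^18 = 18^(16+2) ≡ 36 (mod 37).
Result is 36 ≡ −1, so (18/37) = −1.

-1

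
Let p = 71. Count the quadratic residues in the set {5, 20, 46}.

(5/71) = +1 → QR.
(20/71) = +1 → QR.
(46/71) = -1 → non-residue.
Total quadratic residues among the 3: 2.

2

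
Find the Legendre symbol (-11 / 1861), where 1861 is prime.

First reduce: -11 ≡ 1850 (mod 1861).
Pull out 2: since 1861 ≡ 5 (mod 8), (2/1861) = -1.
Reciprocity: 925 ≡ 1 and 1861 ≡ 1 (mod 4), so (925/1861) = +(1861/925).
Reduce top mod 925: now compute (11/925).
Reciprocity: 11 ≡ 3 and 925 ≡ 1 (mod 4), so (11/925) = +(925/11).
Reduce top mod 11: now compute (1/11).
Reached (1/11) = 1. Collecting the sign flips along the way, the symbol is -1.

-1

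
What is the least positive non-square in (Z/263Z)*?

5

(2/263) = +1, so 2 is a residue.
(3/263) = +1, so 3 is a residue.
(4/263) = +1, so 4 is a residue.
(5/263) = −1, so 5 is the smallest positive non-residue mod 263.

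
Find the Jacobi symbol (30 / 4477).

Pull out 2: since 4477 ≡ 5 (mod 8), (2/4477) = -1.
Reciprocity: 15 ≡ 3 and 4477 ≡ 1 (mod 4), so (15/4477) = +(4477/15).
Reduce top mod 15: now compute (7/15).
Reciprocity: 7 ≡ 3 and 15 ≡ 3 (mod 4), so (7/15) = −(15/7).
Reduce top mod 7: now compute (1/7).
Reached (1/7) = 1. Collecting the sign flips along the way, the symbol is +1.

1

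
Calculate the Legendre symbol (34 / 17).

0

First reduce: 34 ≡ 0 (mod 17).
Top reduces to 0: gcd > 1, so the symbol is 0.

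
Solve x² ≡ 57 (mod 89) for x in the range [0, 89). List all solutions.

89 ≡ 1 (mod 4), so we find a root by search.
Trying successive values, 18² = 324 ≡ 57 (mod 89). The other root is 89 − 18 = 71.

18, 71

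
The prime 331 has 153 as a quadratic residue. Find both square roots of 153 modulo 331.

Since 331 ≡ 3 (mod 4), a square root of 153 is 153^((331+1)/4) = 153^83 mod 331.
Repeated squaring: 153^2≡239, 153^4≡189, 153^8≡304, 153^16≡67, 153^32≡186, 153^64≡172 (mod 331).
153^83 = 153^(64+16+2+1) ≡ 22 (mod 331).
Check: 22² = 484 ≡ 153 (mod 331). The two roots are 22 and 309.

22, 309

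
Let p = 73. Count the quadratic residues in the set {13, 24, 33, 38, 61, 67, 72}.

5

(13/73) = -1 → non-residue.
(24/73) = +1 → QR.
(33/73) = -1 → non-residue.
(38/73) = +1 → QR.
(61/73) = +1 → QR.
(67/73) = +1 → QR.
(72/73) = +1 → QR.
Total quadratic residues among the 7: 5.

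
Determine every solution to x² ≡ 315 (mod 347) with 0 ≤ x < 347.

81, 266

Since 347 ≡ 3 (mod 4), a square root of 315 is 315^((347+1)/4) = 315^87 mod 347.
Repeated squaring: 315^2≡330, 315^4≡289, 315^8≡241, 315^16≡132, 315^32≡74, 315^64≡271 (mod 347).
315^87 = 315^(64+16+4+2+1) ≡ 81 (mod 347).
Check: 81² = 6561 ≡ 315 (mod 347). The two roots are 81 and 266.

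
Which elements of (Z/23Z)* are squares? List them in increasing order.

1, 2, 3, 4, 6, 8, 9, 12, 13, 16, 18

Square k = 1,…,11 (k and 23−k give the same square):
1²=1, 2²=4, 3²=9, 4²=16, 5²≡2, 6²≡13, 7²≡3, 8²≡18, 9²≡12, 10²≡8, 11²≡6 (mod 23).
So the quadratic residues mod 23 are {1, 2, 3, 4, 6, 8, 9, 12, 13, 16, 18}.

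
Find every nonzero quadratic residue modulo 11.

Square k = 1,…,5 (k and 11−k give the same square):
1²=1, 2²=4, 3²=9, 4²≡5, 5²≡3 (mod 11).
So the quadratic residues mod 11 are {1, 3, 4, 5, 9}.

1, 3, 4, 5, 9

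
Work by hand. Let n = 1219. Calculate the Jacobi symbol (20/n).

Pull out 2^2: since 1219 ≡ 3 (mod 8), (2/1219) = -1, so (2/1219)^2 = +1.
Reciprocity: 5 ≡ 1 and 1219 ≡ 3 (mod 4), so (5/1219) = +(1219/5).
Reduce top mod 5: now compute (4/5).
Pull out 2^2: since 5 ≡ 5 (mod 8), (2/5) = -1, so (2/5)^2 = +1.
Reached (1/5) = 1. Collecting the sign flips along the way, the symbol is +1.

1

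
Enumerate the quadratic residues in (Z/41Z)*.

1 2 4 5 8 9 10 16 18 20 21 23 25 31 32 33 36 37 39 40

Square k = 1,…,20 (k and 41−k give the same square):
1²=1, 2²=4, 3²=9, 4²=16, 5²=25, 6²=36, 7²≡8, 8²≡23, 9²≡40, 10²≡18, 11²≡39, 12²≡21, 13²≡5, 14²≡32, 15²≡20, 16²≡10, 17²≡2, 18²≡37, 19²≡33, 20²≡31 (mod 41).
So the quadratic residues mod 41 are {1, 2, 4, 5, 8, 9, 10, 16, 18, 20, 21, 23, 25, 31, 32, 33, 36, 37, 39, 40}.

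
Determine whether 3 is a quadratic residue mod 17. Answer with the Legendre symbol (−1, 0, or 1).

-1

Reciprocity: 3 ≡ 3 and 17 ≡ 1 (mod 4), so (3/17) = +(17/3).
Reduce top mod 3: now compute (2/3).
Pull out 2: since 3 ≡ 3 (mod 8), (2/3) = -1.
Reached (1/3) = 1. Collecting the sign flips along the way, the symbol is -1.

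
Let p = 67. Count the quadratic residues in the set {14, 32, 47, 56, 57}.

(14/67) = +1 → QR.
(32/67) = -1 → non-residue.
(47/67) = +1 → QR.
(56/67) = +1 → QR.
(57/67) = -1 → non-residue.
Total quadratic residues among the 5: 3.

3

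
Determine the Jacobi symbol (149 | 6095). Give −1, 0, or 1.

Reciprocity: 149 ≡ 1 and 6095 ≡ 3 (mod 4), so (149/6095) = +(6095/149).
Reduce top mod 149: now compute (135/149).
Reciprocity: 135 ≡ 3 and 149 ≡ 1 (mod 4), so (135/149) = +(149/135).
Reduce top mod 135: now compute (14/135).
Pull out 2: since 135 ≡ 7 (mod 8), (2/135) = +1.
Reciprocity: 7 ≡ 3 and 135 ≡ 3 (mod 4), so (7/135) = −(135/7).
Reduce top mod 7: now compute (2/7).
Pull out 2: since 7 ≡ 7 (mod 8), (2/7) = +1.
Reached (1/7) = 1. Collecting the sign flips along the way, the symbol is -1.

-1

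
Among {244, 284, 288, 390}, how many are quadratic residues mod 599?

(244/599) = -1 → non-residue.
(284/599) = +1 → QR.
(288/599) = +1 → QR.
(390/599) = +1 → QR.
Total quadratic residues among the 4: 3.

3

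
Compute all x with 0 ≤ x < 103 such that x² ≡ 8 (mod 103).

Since 103 ≡ 3 (mod 4), a square root of 8 is 8^((103+1)/4) = 8^26 mod 103.
Repeated squaring: 8^2≡64, 8^4≡79, 8^8≡61, 8^16≡13 (mod 103).
8^26 = 8^(16+8+2) ≡ 76 (mod 103).
Check: 76² = 5776 ≡ 8 (mod 103). The two roots are 27 and 76.

27, 76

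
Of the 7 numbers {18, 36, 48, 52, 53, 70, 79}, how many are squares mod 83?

(18/83) = -1 → non-residue.
(36/83) = +1 → QR.
(48/83) = +1 → QR.
(52/83) = -1 → non-residue.
(53/83) = -1 → non-residue.
(70/83) = +1 → QR.
(79/83) = -1 → non-residue.
Total quadratic residues among the 7: 3.

3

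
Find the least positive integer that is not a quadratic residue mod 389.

(2/389) = −1, so 2 is the smallest positive non-residue mod 389.

2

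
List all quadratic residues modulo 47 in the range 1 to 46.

Square k = 1,…,23 (k and 47−k give the same square):
1²=1, 2²=4, 3²=9, 4²=16, 5²=25, 6²=36, 7²≡2, 8²≡17, 9²≡34, 10²≡6, 11²≡27, 12²≡3, 13²≡28, 14²≡8, 15²≡37, 16²≡21, 17²≡7, 18²≡42, 19²≡32, 20²≡24, 21²≡18, 22²≡14, 23²≡12 (mod 47).
So the quadratic residues mod 47 are {1, 2, 3, 4, 6, 7, 8, 9, 12, 14, 16, 17, 18, 21, 24, 25, 27, 28, 32, 34, 36, 37, 42}.

1 2 3 4 6 7 8 9 12 14 16 17 18 21 24 25 27 28 32 34 36 37 42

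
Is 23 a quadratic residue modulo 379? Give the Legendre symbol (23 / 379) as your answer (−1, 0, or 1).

Reciprocity: 23 ≡ 3 and 379 ≡ 3 (mod 4), so (23/379) = −(379/23).
Reduce top mod 23: now compute (11/23).
Reciprocity: 11 ≡ 3 and 23 ≡ 3 (mod 4), so (11/23) = −(23/11).
Reduce top mod 11: now compute (1/11).
Reached (1/11) = 1. Collecting the sign flips along the way, the symbol is +1.

1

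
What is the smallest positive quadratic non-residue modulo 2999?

(2/2999) = +1, so 2 is a residue.
(3/2999) = +1, so 3 is a residue.
(4/2999) = +1, so 4 is a residue.
(5/2999) = +1, so 5 is a residue.
(6/2999) = +1, so 6 is a residue.
(7/2999) = +1, so 7 is a residue.
(8/2999) = +1, so 8 is a residue.
(9/2999) = +1, so 9 is a residue.
(10/2999) = +1, so 10 is a residue.
(11/2999) = +1, so 11 is a residue.
(12/2999) = +1, so 12 is a residue.
(13/2999) = +1, so 13 is a residue.
(14/2999) = +1, so 14 is a residue.
(15/2999) = +1, so 15 is a residue.
(16/2999) = +1, so 16 is a residue.
(17/2999) = −1, so 17 is the smallest positive non-residue mod 2999.

17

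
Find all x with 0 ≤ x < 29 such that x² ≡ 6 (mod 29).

29 ≡ 1 (mod 4), so we find a root by search.
Trying successive values, 8² = 64 ≡ 6 (mod 29). The other root is 29 − 8 = 21.

8, 21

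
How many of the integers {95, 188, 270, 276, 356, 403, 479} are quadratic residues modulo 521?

(95/521) = -1 → non-residue.
(188/521) = +1 → QR.
(270/521) = -1 → non-residue.
(276/521) = +1 → QR.
(356/521) = -1 → non-residue.
(403/521) = +1 → QR.
(479/521) = +1 → QR.
Total quadratic residues among the 7: 4.

4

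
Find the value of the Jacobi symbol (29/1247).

Reciprocity: 29 ≡ 1 and 1247 ≡ 3 (mod 4), so (29/1247) = +(1247/29).
Reduce top mod 29: now compute (0/29).
Top reduces to 0: gcd > 1, so the symbol is 0.

0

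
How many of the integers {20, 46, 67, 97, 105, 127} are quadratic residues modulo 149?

(20/149) = +1 → QR.
(46/149) = +1 → QR.
(67/149) = +1 → QR.
(97/149) = -1 → non-residue.
(105/149) = -1 → non-residue.
(127/149) = +1 → QR.
Total quadratic residues among the 6: 4.

4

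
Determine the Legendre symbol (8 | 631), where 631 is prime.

1

Pull out 2^3: since 631 ≡ 7 (mod 8), (2/631) = +1, so (2/631)^3 = +1.
Reached (1/631) = 1. Collecting the sign flips along the way, the symbol is +1.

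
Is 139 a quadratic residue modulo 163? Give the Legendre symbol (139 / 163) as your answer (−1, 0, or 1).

Reciprocity: 139 ≡ 3 and 163 ≡ 3 (mod 4), so (139/163) = −(163/139).
Reduce top mod 139: now compute (24/139).
Pull out 2^3: since 139 ≡ 3 (mod 8), (2/139) = -1, so (2/139)^3 = -1.
Reciprocity: 3 ≡ 3 and 139 ≡ 3 (mod 4), so (3/139) = −(139/3).
Reduce top mod 3: now compute (1/3).
Reached (1/3) = 1. Collecting the sign flips along the way, the symbol is -1.

-1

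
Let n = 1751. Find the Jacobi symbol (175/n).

Reciprocity: 175 ≡ 3 and 1751 ≡ 3 (mod 4), so (175/1751) = −(1751/175).
Reduce top mod 175: now compute (1/175).
Reached (1/175) = 1. Collecting the sign flips along the way, the symbol is -1.

-1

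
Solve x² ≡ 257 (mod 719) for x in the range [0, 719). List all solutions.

Since 719 ≡ 3 (mod 4), a square root of 257 is 257^((719+1)/4) = 257^180 mod 719.
Repeated squaring: 257^2≡620, 257^4≡454, 257^8≡482, 257^16≡87, 257^32≡379, 257^64≡560, 257^128≡116 (mod 719).
257^180 = 257^(128+32+16+4) ≡ 98 (mod 719).
Check: 98² = 9604 ≡ 257 (mod 719). The two roots are 98 and 621.

98, 621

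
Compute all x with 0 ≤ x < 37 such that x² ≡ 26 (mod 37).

10, 27

37 ≡ 1 (mod 4), so we find a root by search.
Trying successive values, 10² = 100 ≡ 26 (mod 37). The other root is 37 − 10 = 27.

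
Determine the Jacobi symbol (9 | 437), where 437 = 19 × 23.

1

Reciprocity: 9 ≡ 1 and 437 ≡ 1 (mod 4), so (9/437) = +(437/9).
Reduce top mod 9: now compute (5/9).
Reciprocity: 5 ≡ 1 and 9 ≡ 1 (mod 4), so (5/9) = +(9/5).
Reduce top mod 5: now compute (4/5).
Pull out 2^2: since 5 ≡ 5 (mod 8), (2/5) = -1, so (2/5)^2 = +1.
Reached (1/5) = 1. Collecting the sign flips along the way, the symbol is +1.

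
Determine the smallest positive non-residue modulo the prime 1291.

(2/1291) = −1, so 2 is the smallest positive non-residue mod 1291.

2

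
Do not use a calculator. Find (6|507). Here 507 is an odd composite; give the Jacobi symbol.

Pull out 2: since 507 ≡ 3 (mod 8), (2/507) = -1.
Reciprocity: 3 ≡ 3 and 507 ≡ 3 (mod 4), so (3/507) = −(507/3).
Reduce top mod 3: now compute (0/3).
Top reduces to 0: gcd > 1, so the symbol is 0.

0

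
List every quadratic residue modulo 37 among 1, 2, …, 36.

Square k = 1,…,18 (k and 37−k give the same square):
1²=1, 2²=4, 3²=9, 4²=16, 5²=25, 6²=36, 7²≡12, 8²≡27, 9²≡7, 10²≡26, 11²≡10, 12²≡33, 13²≡21, 14²≡11, 15²≡3, 16²≡34, 17²≡30, 18²≡28 (mod 37).
So the quadratic residues mod 37 are {1, 3, 4, 7, 9, 10, 11, 12, 16, 21, 25, 26, 27, 28, 30, 33, 34, 36}.

1,3,4,7,9,10,11,12,16,21,25,26,27,28,30,33,34,36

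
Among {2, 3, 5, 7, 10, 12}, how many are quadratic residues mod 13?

3

(2/13) = -1 → non-residue.
(3/13) = +1 → QR.
(5/13) = -1 → non-residue.
(7/13) = -1 → non-residue.
(10/13) = +1 → QR.
(12/13) = +1 → QR.
Total quadratic residues among the 6: 3.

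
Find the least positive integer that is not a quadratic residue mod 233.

(2/233) = +1, so 2 is a residue.
(3/233) = −1, so 3 is the smallest positive non-residue mod 233.

3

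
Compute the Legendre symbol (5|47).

Euler's criterion: (5/47) ≡ 5^23 (mod 47).
5^2 ≡ 25 (mod 47)
5^4 ≡ 14 (mod 47)
5^8 ≡ 8 (mod 47)
5^16 ≡ 17 (mod 47)
5^23 = 5^(16+4+2+1) ≡ 46 (mod 47).
Result is 46 ≡ −1, so (5/47) = −1.

-1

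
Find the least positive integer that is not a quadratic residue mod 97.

5

(2/97) = +1, so 2 is a residue.
(3/97) = +1, so 3 is a residue.
(4/97) = +1, so 4 is a residue.
(5/97) = −1, so 5 is the smallest positive non-residue mod 97.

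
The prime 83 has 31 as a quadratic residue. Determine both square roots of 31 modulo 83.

23, 60

Since 83 ≡ 3 (mod 4), a square root of 31 is 31^((83+1)/4) = 31^21 mod 83.
Repeated squaring: 31^2≡48, 31^4≡63, 31^8≡68, 31^16≡59 (mod 83).
31^21 = 31^(16+4+1) ≡ 23 (mod 83).
Check: 23² = 529 ≡ 31 (mod 83). The two roots are 23 and 60.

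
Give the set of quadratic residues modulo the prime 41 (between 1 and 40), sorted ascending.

1, 2, 4, 5, 8, 9, 10, 16, 18, 20, 21, 23, 25, 31, 32, 33, 36, 37, 39, 40

Square k = 1,…,20 (k and 41−k give the same square):
1²=1, 2²=4, 3²=9, 4²=16, 5²=25, 6²=36, 7²≡8, 8²≡23, 9²≡40, 10²≡18, 11²≡39, 12²≡21, 13²≡5, 14²≡32, 15²≡20, 16²≡10, 17²≡2, 18²≡37, 19²≡33, 20²≡31 (mod 41).
So the quadratic residues mod 41 are {1, 2, 4, 5, 8, 9, 10, 16, 18, 20, 21, 23, 25, 31, 32, 33, 36, 37, 39, 40}.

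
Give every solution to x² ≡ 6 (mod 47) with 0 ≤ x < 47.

10, 37

Since 47 ≡ 3 (mod 4), a square root of 6 is 6^((47+1)/4) = 6^12 mod 47.
Repeated squaring: 6^2≡36, 6^4≡27, 6^8≡24 (mod 47).
6^12 = 6^(8+4) ≡ 37 (mod 47).
Check: 37² = 1369 ≡ 6 (mod 47). The two roots are 10 and 37.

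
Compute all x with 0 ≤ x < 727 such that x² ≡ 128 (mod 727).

Since 727 ≡ 3 (mod 4), a square root of 128 is 128^((727+1)/4) = 128^182 mod 727.
Repeated squaring: 128^2≡390, 128^4≡157, 128^8≡658, 128^16≡399, 128^32≡715, 128^64≡144, 128^128≡380 (mod 727).
128^182 = 128^(128+32+16+4+2) ≡ 511 (mod 727).
Check: 511² = 261121 ≡ 128 (mod 727). The two roots are 216 and 511.

216, 511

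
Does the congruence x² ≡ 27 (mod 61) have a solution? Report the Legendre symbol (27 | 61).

1

Reciprocity: 27 ≡ 3 and 61 ≡ 1 (mod 4), so (27/61) = +(61/27).
Reduce top mod 27: now compute (7/27).
Reciprocity: 7 ≡ 3 and 27 ≡ 3 (mod 4), so (7/27) = −(27/7).
Reduce top mod 7: now compute (6/7).
Pull out 2: since 7 ≡ 7 (mod 8), (2/7) = +1.
Reciprocity: 3 ≡ 3 and 7 ≡ 3 (mod 4), so (3/7) = −(7/3).
Reduce top mod 3: now compute (1/3).
Reached (1/3) = 1. Collecting the sign flips along the way, the symbol is +1.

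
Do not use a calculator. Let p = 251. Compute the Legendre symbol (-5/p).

-1

Euler's criterion: (-5/251) ≡ 246^125 (mod 251).
246^2 ≡ 25 (mod 251)
246^4 ≡ 123 (mod 251)
246^8 ≡ 69 (mod 251)
246^16 ≡ 243 (mod 251)
246^32 ≡ 64 (mod 251)
246^64 ≡ 80 (mod 251)
246^125 = 246^(64+32+16+8+4+1) ≡ 250 (mod 251).
Result is 250 ≡ −1, so (-5/251) = −1.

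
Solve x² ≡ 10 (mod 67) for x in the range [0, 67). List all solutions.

12, 55

Since 67 ≡ 3 (mod 4), a square root of 10 is 10^((67+1)/4) = 10^17 mod 67.
Repeated squaring: 10^2≡33, 10^4≡17, 10^8≡21, 10^16≡39 (mod 67).
10^17 = 10^(16+1) ≡ 55 (mod 67).
Check: 55² = 3025 ≡ 10 (mod 67). The two roots are 12 and 55.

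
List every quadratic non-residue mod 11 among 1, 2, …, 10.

Square k = 1,…,5 (k and 11−k give the same square):
1²=1, 2²=4, 3²=9, 4²≡5, 5²≡3 (mod 11).
The residues are {1, 3, 4, 5, 9}; the non-residues are the remaining 5 nonzero classes.

2 6 7 8 10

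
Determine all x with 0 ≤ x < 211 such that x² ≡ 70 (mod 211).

Since 211 ≡ 3 (mod 4), a square root of 70 is 70^((211+1)/4) = 70^53 mod 211.
Repeated squaring: 70^2≡47, 70^4≡99, 70^8≡95, 70^16≡163, 70^32≡194 (mod 211).
70^53 = 70^(32+16+4+1) ≡ 80 (mod 211).
Check: 80² = 6400 ≡ 70 (mod 211). The two roots are 80 and 131.

80, 131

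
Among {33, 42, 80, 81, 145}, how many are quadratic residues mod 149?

5

(33/149) = +1 → QR.
(42/149) = +1 → QR.
(80/149) = +1 → QR.
(81/149) = +1 → QR.
(145/149) = +1 → QR.
Total quadratic residues among the 5: 5.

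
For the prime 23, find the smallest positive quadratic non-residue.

(2/23) = +1, so 2 is a residue.
(3/23) = +1, so 3 is a residue.
(4/23) = +1, so 4 is a residue.
(5/23) = −1, so 5 is the smallest positive non-residue mod 23.

5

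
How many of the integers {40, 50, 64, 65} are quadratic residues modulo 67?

3

(40/67) = +1 → QR.
(50/67) = -1 → non-residue.
(64/67) = +1 → QR.
(65/67) = +1 → QR.
Total quadratic residues among the 4: 3.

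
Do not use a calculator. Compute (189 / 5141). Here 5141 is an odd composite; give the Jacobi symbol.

Reciprocity: 189 ≡ 1 and 5141 ≡ 1 (mod 4), so (189/5141) = +(5141/189).
Reduce top mod 189: now compute (38/189).
Pull out 2: since 189 ≡ 5 (mod 8), (2/189) = -1.
Reciprocity: 19 ≡ 3 and 189 ≡ 1 (mod 4), so (19/189) = +(189/19).
Reduce top mod 19: now compute (18/19).
Pull out 2: since 19 ≡ 3 (mod 8), (2/19) = -1.
Reciprocity: 9 ≡ 1 and 19 ≡ 3 (mod 4), so (9/19) = +(19/9).
Reduce top mod 9: now compute (1/9).
Reached (1/9) = 1. Collecting the sign flips along the way, the symbol is +1.

1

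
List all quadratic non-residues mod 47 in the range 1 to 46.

5, 10, 11, 13, 15, 19, 20, 22, 23, 26, 29, 30, 31, 33, 35, 38, 39, 40, 41, 43, 44, 45, 46

Square k = 1,…,23 (k and 47−k give the same square):
1²=1, 2²=4, 3²=9, 4²=16, 5²=25, 6²=36, 7²≡2, 8²≡17, 9²≡34, 10²≡6, 11²≡27, 12²≡3, 13²≡28, 14²≡8, 15²≡37, 16²≡21, 17²≡7, 18²≡42, 19²≡32, 20²≡24, 21²≡18, 22²≡14, 23²≡12 (mod 47).
The residues are {1, 2, 3, 4, 6, 7, 8, 9, 12, 14, 16, 17, 18, 21, 24, 25, 27, 28, 32, 34, 36, 37, 42}; the non-residues are the remaining 23 nonzero classes.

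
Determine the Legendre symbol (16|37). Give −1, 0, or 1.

1

Pull out 2^4: since 37 ≡ 5 (mod 8), (2/37) = -1, so (2/37)^4 = +1.
Reached (1/37) = 1. Collecting the sign flips along the way, the symbol is +1.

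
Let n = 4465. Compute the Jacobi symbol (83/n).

Reciprocity: 83 ≡ 3 and 4465 ≡ 1 (mod 4), so (83/4465) = +(4465/83).
Reduce top mod 83: now compute (66/83).
Pull out 2: since 83 ≡ 3 (mod 8), (2/83) = -1.
Reciprocity: 33 ≡ 1 and 83 ≡ 3 (mod 4), so (33/83) = +(83/33).
Reduce top mod 33: now compute (17/33).
Reciprocity: 17 ≡ 1 and 33 ≡ 1 (mod 4), so (17/33) = +(33/17).
Reduce top mod 17: now compute (16/17).
Pull out 2^4: since 17 ≡ 1 (mod 8), (2/17) = +1, so (2/17)^4 = +1.
Reached (1/17) = 1. Collecting the sign flips along the way, the symbol is -1.

-1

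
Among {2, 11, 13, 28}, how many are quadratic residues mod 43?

(2/43) = -1 → non-residue.
(11/43) = +1 → QR.
(13/43) = +1 → QR.
(28/43) = -1 → non-residue.
Total quadratic residues among the 4: 2.

2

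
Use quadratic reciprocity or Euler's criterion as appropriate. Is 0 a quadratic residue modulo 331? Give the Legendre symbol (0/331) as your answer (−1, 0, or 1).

0

Top reduces to 0: gcd > 1, so the symbol is 0.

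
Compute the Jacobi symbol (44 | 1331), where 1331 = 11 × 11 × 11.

0

Pull out 2^2: since 1331 ≡ 3 (mod 8), (2/1331) = -1, so (2/1331)^2 = +1.
Reciprocity: 11 ≡ 3 and 1331 ≡ 3 (mod 4), so (11/1331) = −(1331/11).
Reduce top mod 11: now compute (0/11).
Top reduces to 0: gcd > 1, so the symbol is 0.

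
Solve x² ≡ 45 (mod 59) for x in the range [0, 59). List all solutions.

Since 59 ≡ 3 (mod 4), a square root of 45 is 45^((59+1)/4) = 45^15 mod 59.
Repeated squaring: 45^2≡19, 45^4≡7, 45^8≡49 (mod 59).
45^15 = 45^(8+4+2+1) ≡ 35 (mod 59).
Check: 35² = 1225 ≡ 45 (mod 59). The two roots are 24 and 35.

24, 35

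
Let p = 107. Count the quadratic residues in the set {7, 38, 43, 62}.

(7/107) = -1 → non-residue.
(38/107) = -1 → non-residue.
(43/107) = -1 → non-residue.
(62/107) = +1 → QR.
Total quadratic residues among the 4: 1.

1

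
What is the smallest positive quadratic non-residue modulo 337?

5

(2/337) = +1, so 2 is a residue.
(3/337) = +1, so 3 is a residue.
(4/337) = +1, so 4 is a residue.
(5/337) = −1, so 5 is the smallest positive non-residue mod 337.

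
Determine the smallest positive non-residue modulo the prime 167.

5

(2/167) = +1, so 2 is a residue.
(3/167) = +1, so 3 is a residue.
(4/167) = +1, so 4 is a residue.
(5/167) = −1, so 5 is the smallest positive non-residue mod 167.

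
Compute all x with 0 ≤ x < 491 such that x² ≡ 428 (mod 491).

66, 425

Since 491 ≡ 3 (mod 4), a square root of 428 is 428^((491+1)/4) = 428^123 mod 491.
Repeated squaring: 428^2≡41, 428^4≡208, 428^8≡56, 428^16≡190, 428^32≡257, 428^64≡255 (mod 491).
428^123 = 428^(64+32+16+8+2+1) ≡ 425 (mod 491).
Check: 425² = 180625 ≡ 428 (mod 491). The two roots are 66 and 425.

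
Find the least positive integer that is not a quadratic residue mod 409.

7

(2/409) = +1, so 2 is a residue.
(3/409) = +1, so 3 is a residue.
(4/409) = +1, so 4 is a residue.
(5/409) = +1, so 5 is a residue.
(6/409) = +1, so 6 is a residue.
(7/409) = −1, so 7 is the smallest positive non-residue mod 409.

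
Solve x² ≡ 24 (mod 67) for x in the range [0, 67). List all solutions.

Since 67 ≡ 3 (mod 4), a square root of 24 is 24^((67+1)/4) = 24^17 mod 67.
Repeated squaring: 24^2≡40, 24^4≡59, 24^8≡64, 24^16≡9 (mod 67).
24^17 = 24^(16+1) ≡ 15 (mod 67).
Check: 15² = 225 ≡ 24 (mod 67). The two roots are 15 and 52.

15, 52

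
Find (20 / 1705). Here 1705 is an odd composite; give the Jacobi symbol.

0

Pull out 2^2: since 1705 ≡ 1 (mod 8), (2/1705) = +1, so (2/1705)^2 = +1.
Reciprocity: 5 ≡ 1 and 1705 ≡ 1 (mod 4), so (5/1705) = +(1705/5).
Reduce top mod 5: now compute (0/5).
Top reduces to 0: gcd > 1, so the symbol is 0.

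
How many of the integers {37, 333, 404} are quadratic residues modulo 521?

3

(37/521) = +1 → QR.
(333/521) = +1 → QR.
(404/521) = +1 → QR.
Total quadratic residues among the 3: 3.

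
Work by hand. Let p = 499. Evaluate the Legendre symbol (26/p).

Euler's criterion: (26/499) ≡ 26^249 (mod 499).
26^2 ≡ 177 (mod 499)
26^4 ≡ 391 (mod 499)
26^8 ≡ 187 (mod 499)
26^16 ≡ 39 (mod 499)
26^32 ≡ 24 (mod 499)
26^64 ≡ 77 (mod 499)
26^128 ≡ 440 (mod 499)
26^249 = 26^(128+64+32+16+8+1) ≡ 1 (mod 499).
Result is 1, so (26/499) = 1.

1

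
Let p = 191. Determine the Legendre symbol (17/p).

Euler's criterion: (17/191) ≡ 17^95 (mod 191).
17^2 ≡ 98 (mod 191)
17^4 ≡ 54 (mod 191)
17^8 ≡ 51 (mod 191)
17^16 ≡ 118 (mod 191)
17^32 ≡ 172 (mod 191)
17^64 ≡ 170 (mod 191)
17^95 = 17^(64+16+8+4+2+1) ≡ 1 (mod 191).
Result is 1, so (17/191) = 1.

1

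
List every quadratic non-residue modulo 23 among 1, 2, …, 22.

5,7,10,11,14,15,17,19,20,21,22

Square k = 1,…,11 (k and 23−k give the same square):
1²=1, 2²=4, 3²=9, 4²=16, 5²≡2, 6²≡13, 7²≡3, 8²≡18, 9²≡12, 10²≡8, 11²≡6 (mod 23).
The residues are {1, 2, 3, 4, 6, 8, 9, 12, 13, 16, 18}; the non-residues are the remaining 11 nonzero classes.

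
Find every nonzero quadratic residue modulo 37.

Square k = 1,…,18 (k and 37−k give the same square):
1²=1, 2²=4, 3²=9, 4²=16, 5²=25, 6²=36, 7²≡12, 8²≡27, 9²≡7, 10²≡26, 11²≡10, 12²≡33, 13²≡21, 14²≡11, 15²≡3, 16²≡34, 17²≡30, 18²≡28 (mod 37).
So the quadratic residues mod 37 are {1, 3, 4, 7, 9, 10, 11, 12, 16, 21, 25, 26, 27, 28, 30, 33, 34, 36}.

1,3,4,7,9,10,11,12,16,21,25,26,27,28,30,33,34,36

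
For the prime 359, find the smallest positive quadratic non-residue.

7

(2/359) = +1, so 2 is a residue.
(3/359) = +1, so 3 is a residue.
(4/359) = +1, so 4 is a residue.
(5/359) = +1, so 5 is a residue.
(6/359) = +1, so 6 is a residue.
(7/359) = −1, so 7 is the smallest positive non-residue mod 359.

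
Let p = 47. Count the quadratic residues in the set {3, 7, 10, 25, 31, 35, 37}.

(3/47) = +1 → QR.
(7/47) = +1 → QR.
(10/47) = -1 → non-residue.
(25/47) = +1 → QR.
(31/47) = -1 → non-residue.
(35/47) = -1 → non-residue.
(37/47) = +1 → QR.
Total quadratic residues among the 7: 4.

4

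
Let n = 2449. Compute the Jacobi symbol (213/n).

Reciprocity: 213 ≡ 1 and 2449 ≡ 1 (mod 4), so (213/2449) = +(2449/213).
Reduce top mod 213: now compute (106/213).
Pull out 2: since 213 ≡ 5 (mod 8), (2/213) = -1.
Reciprocity: 53 ≡ 1 and 213 ≡ 1 (mod 4), so (53/213) = +(213/53).
Reduce top mod 53: now compute (1/53).
Reached (1/53) = 1. Collecting the sign flips along the way, the symbol is -1.

-1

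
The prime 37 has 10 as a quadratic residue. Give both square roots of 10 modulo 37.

37 ≡ 1 (mod 4), so we find a root by search.
Trying successive values, 11² = 121 ≡ 10 (mod 37). The other root is 37 − 11 = 26.

11, 26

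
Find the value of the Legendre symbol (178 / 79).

Euler's criterion: (178/79) ≡ 20^39 (mod 79).
20^2 ≡ 5 (mod 79)
20^4 ≡ 25 (mod 79)
20^8 ≡ 72 (mod 79)
20^16 ≡ 49 (mod 79)
20^32 ≡ 31 (mod 79)
20^39 = 20^(32+4+2+1) ≡ 1 (mod 79).
Result is 1, so (178/79) = 1.

1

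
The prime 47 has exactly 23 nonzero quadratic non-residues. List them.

Square k = 1,…,23 (k and 47−k give the same square):
1²=1, 2²=4, 3²=9, 4²=16, 5²=25, 6²=36, 7²≡2, 8²≡17, 9²≡34, 10²≡6, 11²≡27, 12²≡3, 13²≡28, 14²≡8, 15²≡37, 16²≡21, 17²≡7, 18²≡42, 19²≡32, 20²≡24, 21²≡18, 22²≡14, 23²≡12 (mod 47).
The residues are {1, 2, 3, 4, 6, 7, 8, 9, 12, 14, 16, 17, 18, 21, 24, 25, 27, 28, 32, 34, 36, 37, 42}; the non-residues are the remaining 23 nonzero classes.

5, 10, 11, 13, 15, 19, 20, 22, 23, 26, 29, 30, 31, 33, 35, 38, 39, 40, 41, 43, 44, 45, 46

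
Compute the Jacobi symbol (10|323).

Pull out 2: since 323 ≡ 3 (mod 8), (2/323) = -1.
Reciprocity: 5 ≡ 1 and 323 ≡ 3 (mod 4), so (5/323) = +(323/5).
Reduce top mod 5: now compute (3/5).
Reciprocity: 3 ≡ 3 and 5 ≡ 1 (mod 4), so (3/5) = +(5/3).
Reduce top mod 3: now compute (2/3).
Pull out 2: since 3 ≡ 3 (mod 8), (2/3) = -1.
Reached (1/3) = 1. Collecting the sign flips along the way, the symbol is +1.

1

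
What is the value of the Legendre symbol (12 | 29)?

Pull out 2^2: since 29 ≡ 5 (mod 8), (2/29) = -1, so (2/29)^2 = +1.
Reciprocity: 3 ≡ 3 and 29 ≡ 1 (mod 4), so (3/29) = +(29/3).
Reduce top mod 3: now compute (2/3).
Pull out 2: since 3 ≡ 3 (mod 8), (2/3) = -1.
Reached (1/3) = 1. Collecting the sign flips along the way, the symbol is -1.

-1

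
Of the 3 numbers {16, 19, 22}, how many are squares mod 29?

2

(16/29) = +1 → QR.
(19/29) = -1 → non-residue.
(22/29) = +1 → QR.
Total quadratic residues among the 3: 2.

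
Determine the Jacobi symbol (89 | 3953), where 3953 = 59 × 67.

-1

Reciprocity: 89 ≡ 1 and 3953 ≡ 1 (mod 4), so (89/3953) = +(3953/89).
Reduce top mod 89: now compute (37/89).
Reciprocity: 37 ≡ 1 and 89 ≡ 1 (mod 4), so (37/89) = +(89/37).
Reduce top mod 37: now compute (15/37).
Reciprocity: 15 ≡ 3 and 37 ≡ 1 (mod 4), so (15/37) = +(37/15).
Reduce top mod 15: now compute (7/15).
Reciprocity: 7 ≡ 3 and 15 ≡ 3 (mod 4), so (7/15) = −(15/7).
Reduce top mod 7: now compute (1/7).
Reached (1/7) = 1. Collecting the sign flips along the way, the symbol is -1.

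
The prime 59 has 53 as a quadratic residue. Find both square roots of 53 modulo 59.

Since 59 ≡ 3 (mod 4), a square root of 53 is 53^((59+1)/4) = 53^15 mod 59.
Repeated squaring: 53^2≡36, 53^4≡57, 53^8≡4 (mod 59).
53^15 = 53^(8+4+2+1) ≡ 17 (mod 59).
Check: 17² = 289 ≡ 53 (mod 59). The two roots are 17 and 42.

17, 42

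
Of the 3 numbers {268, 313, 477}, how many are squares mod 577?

2

(268/577) = -1 → non-residue.
(313/577) = +1 → QR.
(477/577) = +1 → QR.
Total quadratic residues among the 3: 2.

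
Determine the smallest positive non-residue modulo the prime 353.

(2/353) = +1, so 2 is a residue.
(3/353) = −1, so 3 is the smallest positive non-residue mod 353.

3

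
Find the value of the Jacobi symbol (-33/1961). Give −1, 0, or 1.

First reduce: -33 ≡ 1928 (mod 1961).
Pull out 2^3: since 1961 ≡ 1 (mod 8), (2/1961) = +1, so (2/1961)^3 = +1.
Reciprocity: 241 ≡ 1 and 1961 ≡ 1 (mod 4), so (241/1961) = +(1961/241).
Reduce top mod 241: now compute (33/241).
Reciprocity: 33 ≡ 1 and 241 ≡ 1 (mod 4), so (33/241) = +(241/33).
Reduce top mod 33: now compute (10/33).
Pull out 2: since 33 ≡ 1 (mod 8), (2/33) = +1.
Reciprocity: 5 ≡ 1 and 33 ≡ 1 (mod 4), so (5/33) = +(33/5).
Reduce top mod 5: now compute (3/5).
Reciprocity: 3 ≡ 3 and 5 ≡ 1 (mod 4), so (3/5) = +(5/3).
Reduce top mod 3: now compute (2/3).
Pull out 2: since 3 ≡ 3 (mod 8), (2/3) = -1.
Reached (1/3) = 1. Collecting the sign flips along the way, the symbol is -1.

-1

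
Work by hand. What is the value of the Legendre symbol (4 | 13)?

1

Pull out 2^2: since 13 ≡ 5 (mod 8), (2/13) = -1, so (2/13)^2 = +1.
Reached (1/13) = 1. Collecting the sign flips along the way, the symbol is +1.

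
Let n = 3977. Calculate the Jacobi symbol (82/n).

Pull out 2: since 3977 ≡ 1 (mod 8), (2/3977) = +1.
Reciprocity: 41 ≡ 1 and 3977 ≡ 1 (mod 4), so (41/3977) = +(3977/41).
Reduce top mod 41: now compute (0/41).
Top reduces to 0: gcd > 1, so the symbol is 0.

0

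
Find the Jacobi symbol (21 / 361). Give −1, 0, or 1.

1

Reciprocity: 21 ≡ 1 and 361 ≡ 1 (mod 4), so (21/361) = +(361/21).
Reduce top mod 21: now compute (4/21).
Pull out 2^2: since 21 ≡ 5 (mod 8), (2/21) = -1, so (2/21)^2 = +1.
Reached (1/21) = 1. Collecting the sign flips along the way, the symbol is +1.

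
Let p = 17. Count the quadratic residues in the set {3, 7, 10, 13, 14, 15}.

2

(3/17) = -1 → non-residue.
(7/17) = -1 → non-residue.
(10/17) = -1 → non-residue.
(13/17) = +1 → QR.
(14/17) = -1 → non-residue.
(15/17) = +1 → QR.
Total quadratic residues among the 6: 2.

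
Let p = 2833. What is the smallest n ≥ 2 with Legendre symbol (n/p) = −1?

(2/2833) = +1, so 2 is a residue.
(3/2833) = +1, so 3 is a residue.
(4/2833) = +1, so 4 is a residue.
(5/2833) = −1, so 5 is the smallest positive non-residue mod 2833.

5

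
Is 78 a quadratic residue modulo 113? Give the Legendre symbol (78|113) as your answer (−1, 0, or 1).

-1

Pull out 2: since 113 ≡ 1 (mod 8), (2/113) = +1.
Reciprocity: 39 ≡ 3 and 113 ≡ 1 (mod 4), so (39/113) = +(113/39).
Reduce top mod 39: now compute (35/39).
Reciprocity: 35 ≡ 3 and 39 ≡ 3 (mod 4), so (35/39) = −(39/35).
Reduce top mod 35: now compute (4/35).
Pull out 2^2: since 35 ≡ 3 (mod 8), (2/35) = -1, so (2/35)^2 = +1.
Reached (1/35) = 1. Collecting the sign flips along the way, the symbol is -1.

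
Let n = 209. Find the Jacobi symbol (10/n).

1

Pull out 2: since 209 ≡ 1 (mod 8), (2/209) = +1.
Reciprocity: 5 ≡ 1 and 209 ≡ 1 (mod 4), so (5/209) = +(209/5).
Reduce top mod 5: now compute (4/5).
Pull out 2^2: since 5 ≡ 5 (mod 8), (2/5) = -1, so (2/5)^2 = +1.
Reached (1/5) = 1. Collecting the sign flips along the way, the symbol is +1.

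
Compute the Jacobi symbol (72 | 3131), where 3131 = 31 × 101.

Pull out 2^3: since 3131 ≡ 3 (mod 8), (2/3131) = -1, so (2/3131)^3 = -1.
Reciprocity: 9 ≡ 1 and 3131 ≡ 3 (mod 4), so (9/3131) = +(3131/9).
Reduce top mod 9: now compute (8/9).
Pull out 2^3: since 9 ≡ 1 (mod 8), (2/9) = +1, so (2/9)^3 = +1.
Reached (1/9) = 1. Collecting the sign flips along the way, the symbol is -1.

-1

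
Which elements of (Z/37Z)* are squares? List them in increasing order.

1 3 4 7 9 10 11 12 16 21 25 26 27 28 30 33 34 36

Square k = 1,…,18 (k and 37−k give the same square):
1²=1, 2²=4, 3²=9, 4²=16, 5²=25, 6²=36, 7²≡12, 8²≡27, 9²≡7, 10²≡26, 11²≡10, 12²≡33, 13²≡21, 14²≡11, 15²≡3, 16²≡34, 17²≡30, 18²≡28 (mod 37).
So the quadratic residues mod 37 are {1, 3, 4, 7, 9, 10, 11, 12, 16, 21, 25, 26, 27, 28, 30, 33, 34, 36}.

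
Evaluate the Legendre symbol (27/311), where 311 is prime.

1

Reciprocity: 27 ≡ 3 and 311 ≡ 3 (mod 4), so (27/311) = −(311/27).
Reduce top mod 27: now compute (14/27).
Pull out 2: since 27 ≡ 3 (mod 8), (2/27) = -1.
Reciprocity: 7 ≡ 3 and 27 ≡ 3 (mod 4), so (7/27) = −(27/7).
Reduce top mod 7: now compute (6/7).
Pull out 2: since 7 ≡ 7 (mod 8), (2/7) = +1.
Reciprocity: 3 ≡ 3 and 7 ≡ 3 (mod 4), so (3/7) = −(7/3).
Reduce top mod 3: now compute (1/3).
Reached (1/3) = 1. Collecting the sign flips along the way, the symbol is +1.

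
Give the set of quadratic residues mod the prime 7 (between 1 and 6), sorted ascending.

1,2,4

Square k = 1,…,3 (k and 7−k give the same square):
1²=1, 2²=4, 3²≡2 (mod 7).
So the quadratic residues mod 7 are {1, 2, 4}.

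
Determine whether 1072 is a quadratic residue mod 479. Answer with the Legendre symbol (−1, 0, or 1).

-1

First reduce: 1072 ≡ 114 (mod 479).
Pull out 2: since 479 ≡ 7 (mod 8), (2/479) = +1.
Reciprocity: 57 ≡ 1 and 479 ≡ 3 (mod 4), so (57/479) = +(479/57).
Reduce top mod 57: now compute (23/57).
Reciprocity: 23 ≡ 3 and 57 ≡ 1 (mod 4), so (23/57) = +(57/23).
Reduce top mod 23: now compute (11/23).
Reciprocity: 11 ≡ 3 and 23 ≡ 3 (mod 4), so (11/23) = −(23/11).
Reduce top mod 11: now compute (1/11).
Reached (1/11) = 1. Collecting the sign flips along the way, the symbol is -1.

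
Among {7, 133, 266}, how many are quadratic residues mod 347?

(7/347) = -1 → non-residue.
(133/347) = +1 → QR.
(266/347) = -1 → non-residue.
Total quadratic residues among the 3: 1.

1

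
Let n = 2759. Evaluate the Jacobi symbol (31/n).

Reciprocity: 31 ≡ 3 and 2759 ≡ 3 (mod 4), so (31/2759) = −(2759/31).
Reduce top mod 31: now compute (0/31).
Top reduces to 0: gcd > 1, so the symbol is 0.

0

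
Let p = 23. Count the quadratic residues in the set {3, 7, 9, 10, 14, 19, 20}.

(3/23) = +1 → QR.
(7/23) = -1 → non-residue.
(9/23) = +1 → QR.
(10/23) = -1 → non-residue.
(14/23) = -1 → non-residue.
(19/23) = -1 → non-residue.
(20/23) = -1 → non-residue.
Total quadratic residues among the 7: 2.

2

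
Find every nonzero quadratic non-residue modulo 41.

Square k = 1,…,20 (k and 41−k give the same square):
1²=1, 2²=4, 3²=9, 4²=16, 5²=25, 6²=36, 7²≡8, 8²≡23, 9²≡40, 10²≡18, 11²≡39, 12²≡21, 13²≡5, 14²≡32, 15²≡20, 16²≡10, 17²≡2, 18²≡37, 19²≡33, 20²≡31 (mod 41).
The residues are {1, 2, 4, 5, 8, 9, 10, 16, 18, 20, 21, 23, 25, 31, 32, 33, 36, 37, 39, 40}; the non-residues are the remaining 20 nonzero classes.

3,6,7,11,12,13,14,15,17,19,22,24,26,27,28,29,30,34,35,38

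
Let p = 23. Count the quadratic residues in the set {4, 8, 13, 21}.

3

(4/23) = +1 → QR.
(8/23) = +1 → QR.
(13/23) = +1 → QR.
(21/23) = -1 → non-residue.
Total quadratic residues among the 4: 3.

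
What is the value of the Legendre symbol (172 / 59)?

Euler's criterion: (172/59) ≡ 54^29 (mod 59).
54^2 ≡ 25 (mod 59)
54^4 ≡ 35 (mod 59)
54^8 ≡ 45 (mod 59)
54^16 ≡ 19 (mod 59)
54^29 = 54^(16+8+4+1) ≡ 58 (mod 59).
Result is 58 ≡ −1, so (172/59) = −1.

-1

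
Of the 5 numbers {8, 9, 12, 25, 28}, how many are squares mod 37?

4

(8/37) = -1 → non-residue.
(9/37) = +1 → QR.
(12/37) = +1 → QR.
(25/37) = +1 → QR.
(28/37) = +1 → QR.
Total quadratic residues among the 5: 4.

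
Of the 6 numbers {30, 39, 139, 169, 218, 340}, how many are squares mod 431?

4

(30/431) = +1 → QR.
(39/431) = -1 → non-residue.
(139/431) = +1 → QR.
(169/431) = +1 → QR.
(218/431) = +1 → QR.
(340/431) = -1 → non-residue.
Total quadratic residues among the 6: 4.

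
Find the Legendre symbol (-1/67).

-1

Euler's criterion: (-1/67) ≡ 66^33 (mod 67).
66^2 ≡ 1 (mod 67)
66^4 ≡ 1 (mod 67)
66^8 ≡ 1 (mod 67)
66^16 ≡ 1 (mod 67)
66^32 ≡ 1 (mod 67)
66^33 = 66^(32+1) ≡ 66 (mod 67).
Result is 66 ≡ −1, so (-1/67) = −1.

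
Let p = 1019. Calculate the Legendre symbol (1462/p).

-1

First reduce: 1462 ≡ 443 (mod 1019).
Reciprocity: 443 ≡ 3 and 1019 ≡ 3 (mod 4), so (443/1019) = −(1019/443).
Reduce top mod 443: now compute (133/443).
Reciprocity: 133 ≡ 1 and 443 ≡ 3 (mod 4), so (133/443) = +(443/133).
Reduce top mod 133: now compute (44/133).
Pull out 2^2: since 133 ≡ 5 (mod 8), (2/133) = -1, so (2/133)^2 = +1.
Reciprocity: 11 ≡ 3 and 133 ≡ 1 (mod 4), so (11/133) = +(133/11).
Reduce top mod 11: now compute (1/11).
Reached (1/11) = 1. Collecting the sign flips along the way, the symbol is -1.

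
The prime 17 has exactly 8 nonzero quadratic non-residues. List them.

3 5 6 7 10 11 12 14

Square k = 1,…,8 (k and 17−k give the same square):
1²=1, 2²=4, 3²=9, 4²=16, 5²≡8, 6²≡2, 7²≡15, 8²≡13 (mod 17).
The residues are {1, 2, 4, 8, 9, 13, 15, 16}; the non-residues are the remaining 8 nonzero classes.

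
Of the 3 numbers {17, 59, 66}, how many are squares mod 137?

(17/137) = +1 → QR.
(59/137) = +1 → QR.
(66/137) = -1 → non-residue.
Total quadratic residues among the 3: 2.

2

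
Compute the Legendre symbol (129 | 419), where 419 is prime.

Reciprocity: 129 ≡ 1 and 419 ≡ 3 (mod 4), so (129/419) = +(419/129).
Reduce top mod 129: now compute (32/129).
Pull out 2^5: since 129 ≡ 1 (mod 8), (2/129) = +1, so (2/129)^5 = +1.
Reached (1/129) = 1. Collecting the sign flips along the way, the symbol is +1.

1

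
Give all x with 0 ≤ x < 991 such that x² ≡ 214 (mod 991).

Since 991 ≡ 3 (mod 4), a square root of 214 is 214^((991+1)/4) = 214^248 mod 991.
Repeated squaring: 214^2≡210, 214^4≡496, 214^8≡248, 214^16≡62, 214^32≡871, 214^64≡526, 214^128≡187 (mod 991).
214^248 = 214^(128+64+32+16+8) ≡ 145 (mod 991).
Check: 145² = 21025 ≡ 214 (mod 991). The two roots are 145 and 846.

145, 846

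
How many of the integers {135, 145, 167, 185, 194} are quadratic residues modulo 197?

(135/197) = +1 → QR.
(145/197) = -1 → non-residue.
(167/197) = -1 → non-residue.
(185/197) = -1 → non-residue.
(194/197) = -1 → non-residue.
Total quadratic residues among the 5: 1.

1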